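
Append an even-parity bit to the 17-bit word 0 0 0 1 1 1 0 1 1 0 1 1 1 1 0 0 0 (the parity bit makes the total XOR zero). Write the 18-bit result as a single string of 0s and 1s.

000111011011110001

XOR of the 17 data bits: 0⊕0⊕0⊕1⊕1⊕1⊕0⊕1⊕1⊕0⊕1⊕1⊕1⊕1⊕0⊕0⊕0 = 1
Parity bit = 1 (so all 18 bits XOR to 0).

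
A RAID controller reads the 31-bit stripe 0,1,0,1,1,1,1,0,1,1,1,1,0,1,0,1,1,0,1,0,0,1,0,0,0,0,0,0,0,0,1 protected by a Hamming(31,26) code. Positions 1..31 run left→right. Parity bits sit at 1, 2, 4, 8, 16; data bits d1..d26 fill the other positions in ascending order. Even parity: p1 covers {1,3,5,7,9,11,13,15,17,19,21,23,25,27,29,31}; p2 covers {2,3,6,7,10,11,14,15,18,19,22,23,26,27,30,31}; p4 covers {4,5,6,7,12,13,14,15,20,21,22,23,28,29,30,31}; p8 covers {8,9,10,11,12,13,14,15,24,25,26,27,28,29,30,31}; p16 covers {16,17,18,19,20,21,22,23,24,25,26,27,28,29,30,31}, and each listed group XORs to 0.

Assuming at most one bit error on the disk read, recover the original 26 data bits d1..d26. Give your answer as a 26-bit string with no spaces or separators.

01111111010100001000000001

s1 (pos 1,3,5,7,9,11,13,15,17,19,21,23,25,27,29,31): 0⊕0⊕1⊕1⊕1⊕1⊕0⊕0⊕1⊕1⊕0⊕0⊕0⊕0⊕0⊕1 = 1
s2 (pos 2,3,6,7,10,11,14,15,18,19,22,23,26,27,30,31): 1⊕0⊕1⊕1⊕1⊕1⊕1⊕0⊕0⊕1⊕1⊕0⊕0⊕0⊕0⊕1 = 1
s4 (pos 4,5,6,7,12,13,14,15,20,21,22,23,28,29,30,31): 1⊕1⊕1⊕1⊕1⊕0⊕1⊕0⊕0⊕0⊕1⊕0⊕0⊕0⊕0⊕1 = 0
s8 (pos 8,9,10,11,12,13,14,15,24,25,26,27,28,29,30,31): 0⊕1⊕1⊕1⊕1⊕0⊕1⊕0⊕0⊕0⊕0⊕0⊕0⊕0⊕0⊕1 = 0
s16 (pos 16,17,18,19,20,21,22,23,24,25,26,27,28,29,30,31): 1⊕1⊕0⊕1⊕0⊕0⊕1⊕0⊕0⊕0⊕0⊕0⊕0⊕0⊕0⊕1 = 1
Syndrome s16…s1 = 10011 → error at position 19.
Flip position 19: 0101111011110101101001000000001 → 0101111011110101100001000000001
Read data bits from positions 3,5,6,7,9,10,11,12,13,14,15,17,18,19,20,21,22,23,24,25,26,27,28,29,30,31: 01111111010100001000000001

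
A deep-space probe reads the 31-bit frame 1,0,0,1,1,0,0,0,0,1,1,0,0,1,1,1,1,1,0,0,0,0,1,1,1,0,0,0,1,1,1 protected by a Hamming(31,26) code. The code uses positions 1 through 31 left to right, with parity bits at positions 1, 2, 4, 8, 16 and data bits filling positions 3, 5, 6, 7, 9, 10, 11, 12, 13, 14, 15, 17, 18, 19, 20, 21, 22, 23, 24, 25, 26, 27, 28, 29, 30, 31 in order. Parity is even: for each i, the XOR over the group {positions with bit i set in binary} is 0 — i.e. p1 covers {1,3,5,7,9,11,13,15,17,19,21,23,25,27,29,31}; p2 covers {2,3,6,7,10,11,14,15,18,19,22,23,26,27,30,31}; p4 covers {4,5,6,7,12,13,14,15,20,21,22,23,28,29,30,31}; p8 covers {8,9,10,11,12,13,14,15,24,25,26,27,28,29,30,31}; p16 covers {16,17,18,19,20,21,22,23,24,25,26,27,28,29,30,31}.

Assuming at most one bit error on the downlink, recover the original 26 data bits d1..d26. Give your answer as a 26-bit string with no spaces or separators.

01000110011110000110000111

s1 (pos 1,3,5,7,9,11,13,15,17,19,21,23,25,27,29,31): 1⊕0⊕1⊕0⊕0⊕1⊕0⊕1⊕1⊕0⊕0⊕1⊕1⊕0⊕1⊕1 = 1
s2 (pos 2,3,6,7,10,11,14,15,18,19,22,23,26,27,30,31): 0⊕0⊕0⊕0⊕1⊕1⊕1⊕1⊕1⊕0⊕0⊕1⊕0⊕0⊕1⊕1 = 0
s4 (pos 4,5,6,7,12,13,14,15,20,21,22,23,28,29,30,31): 1⊕1⊕0⊕0⊕0⊕0⊕1⊕1⊕0⊕0⊕0⊕1⊕0⊕1⊕1⊕1 = 0
s8 (pos 8,9,10,11,12,13,14,15,24,25,26,27,28,29,30,31): 0⊕0⊕1⊕1⊕0⊕0⊕1⊕1⊕1⊕1⊕0⊕0⊕0⊕1⊕1⊕1 = 1
s16 (pos 16,17,18,19,20,21,22,23,24,25,26,27,28,29,30,31): 1⊕1⊕1⊕0⊕0⊕0⊕0⊕1⊕1⊕1⊕0⊕0⊕0⊕1⊕1⊕1 = 1
Syndrome s16…s1 = 11001 → error at position 25.
Flip position 25: 1001100001100111110000111000111 → 1001100001100111110000110000111
Read data bits from positions 3,5,6,7,9,10,11,12,13,14,15,17,18,19,20,21,22,23,24,25,26,27,28,29,30,31: 01000110011110000110000111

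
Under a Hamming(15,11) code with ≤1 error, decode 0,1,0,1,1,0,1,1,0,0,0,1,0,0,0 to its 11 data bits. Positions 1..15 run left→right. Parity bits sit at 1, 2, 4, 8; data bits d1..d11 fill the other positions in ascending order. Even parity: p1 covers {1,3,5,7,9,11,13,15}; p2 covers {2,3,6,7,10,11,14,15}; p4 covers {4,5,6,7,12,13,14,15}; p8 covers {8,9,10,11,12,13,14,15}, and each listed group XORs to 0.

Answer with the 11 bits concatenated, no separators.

01010001000

s1 (pos 1,3,5,7,9,11,13,15): 0⊕0⊕1⊕1⊕0⊕0⊕0⊕0 = 0
s2 (pos 2,3,6,7,10,11,14,15): 1⊕0⊕0⊕1⊕0⊕0⊕0⊕0 = 0
s4 (pos 4,5,6,7,12,13,14,15): 1⊕1⊕0⊕1⊕1⊕0⊕0⊕0 = 0
s8 (pos 8,9,10,11,12,13,14,15): 1⊕0⊕0⊕0⊕1⊕0⊕0⊕0 = 0
Syndrome s8…s1 = 0000 → no error.
Read data bits from positions 3,5,6,7,9,10,11,12,13,14,15: 01010001000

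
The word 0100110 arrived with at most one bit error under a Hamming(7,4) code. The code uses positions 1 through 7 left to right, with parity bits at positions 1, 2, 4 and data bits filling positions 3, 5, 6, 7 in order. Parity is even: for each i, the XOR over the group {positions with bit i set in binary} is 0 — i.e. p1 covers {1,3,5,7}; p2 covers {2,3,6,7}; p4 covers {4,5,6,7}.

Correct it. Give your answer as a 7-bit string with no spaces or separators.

s1 (pos 1,3,5,7): 0⊕0⊕1⊕0 = 1
s2 (pos 2,3,6,7): 1⊕0⊕1⊕0 = 0
s4 (pos 4,5,6,7): 0⊕1⊕1⊕0 = 0
Syndrome s4…s1 = 001 → error at position 1.
Flip position 1: 0100110 → 1100110

1100110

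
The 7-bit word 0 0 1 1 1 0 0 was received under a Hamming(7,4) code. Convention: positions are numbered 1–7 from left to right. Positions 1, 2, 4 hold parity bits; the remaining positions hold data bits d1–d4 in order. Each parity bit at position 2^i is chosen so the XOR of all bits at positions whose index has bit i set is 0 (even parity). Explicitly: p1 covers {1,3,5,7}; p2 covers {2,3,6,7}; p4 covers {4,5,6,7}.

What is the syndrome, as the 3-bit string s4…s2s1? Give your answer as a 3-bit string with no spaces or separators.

s1 (pos 1,3,5,7): 0⊕1⊕1⊕0 = 0
s2 (pos 2,3,6,7): 0⊕1⊕0⊕0 = 1
s4 (pos 4,5,6,7): 1⊕1⊕0⊕0 = 0
Syndrome s4…s1 = 010 → error at position 2.

010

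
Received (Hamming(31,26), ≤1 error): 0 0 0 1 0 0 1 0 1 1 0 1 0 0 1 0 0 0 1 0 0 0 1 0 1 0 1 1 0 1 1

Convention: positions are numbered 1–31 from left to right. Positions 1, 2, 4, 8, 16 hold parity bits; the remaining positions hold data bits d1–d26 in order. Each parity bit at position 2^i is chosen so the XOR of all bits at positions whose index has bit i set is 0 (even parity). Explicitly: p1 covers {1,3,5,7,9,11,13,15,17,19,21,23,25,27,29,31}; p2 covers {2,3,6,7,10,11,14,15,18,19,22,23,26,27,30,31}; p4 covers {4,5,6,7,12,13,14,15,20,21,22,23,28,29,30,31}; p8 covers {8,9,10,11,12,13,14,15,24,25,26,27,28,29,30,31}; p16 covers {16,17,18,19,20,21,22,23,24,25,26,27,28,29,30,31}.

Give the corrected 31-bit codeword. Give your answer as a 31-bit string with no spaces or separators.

s1 (pos 1,3,5,7,9,11,13,15,17,19,21,23,25,27,29,31): 0⊕0⊕0⊕1⊕1⊕0⊕0⊕1⊕0⊕1⊕0⊕1⊕1⊕1⊕0⊕1 = 0
s2 (pos 2,3,6,7,10,11,14,15,18,19,22,23,26,27,30,31): 0⊕0⊕0⊕1⊕1⊕0⊕0⊕1⊕0⊕1⊕0⊕1⊕0⊕1⊕1⊕1 = 0
s4 (pos 4,5,6,7,12,13,14,15,20,21,22,23,28,29,30,31): 1⊕0⊕0⊕1⊕1⊕0⊕0⊕1⊕0⊕0⊕0⊕1⊕1⊕0⊕1⊕1 = 0
s8 (pos 8,9,10,11,12,13,14,15,24,25,26,27,28,29,30,31): 0⊕1⊕1⊕0⊕1⊕0⊕0⊕1⊕0⊕1⊕0⊕1⊕1⊕0⊕1⊕1 = 1
s16 (pos 16,17,18,19,20,21,22,23,24,25,26,27,28,29,30,31): 0⊕0⊕0⊕1⊕0⊕0⊕0⊕1⊕0⊕1⊕0⊕1⊕1⊕0⊕1⊕1 = 1
Syndrome s16…s1 = 11000 → error at position 24.
Flip position 24: 0001001011010010001000101011011 → 0001001011010010001000111011011

0001001011010010001000111011011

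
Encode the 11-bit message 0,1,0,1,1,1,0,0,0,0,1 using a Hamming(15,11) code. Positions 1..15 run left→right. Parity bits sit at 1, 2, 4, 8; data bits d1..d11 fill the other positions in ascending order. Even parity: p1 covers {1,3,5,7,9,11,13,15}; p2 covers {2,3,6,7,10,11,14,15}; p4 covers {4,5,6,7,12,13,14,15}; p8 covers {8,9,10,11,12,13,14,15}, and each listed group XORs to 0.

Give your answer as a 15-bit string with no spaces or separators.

Place data at non-parity positions: p1 p2 0 p4 1 0 1 p8 1 1 0 0 0 0 1
p1 (pos 1,3,5,7,9,11,13,15): XOR of data positions = 0⊕1⊕1⊕1⊕0⊕0⊕1 = 0
p2 (pos 2,3,6,7,10,11,14,15): XOR of data positions = 0⊕0⊕1⊕1⊕0⊕0⊕1 = 1
p4 (pos 4,5,6,7,12,13,14,15): XOR of data positions = 1⊕0⊕1⊕0⊕0⊕0⊕1 = 1
p8 (pos 8,9,10,11,12,13,14,15): XOR of data positions = 1⊕1⊕0⊕0⊕0⊕0⊕1 = 1
Codeword: 010110111100001

010110111100001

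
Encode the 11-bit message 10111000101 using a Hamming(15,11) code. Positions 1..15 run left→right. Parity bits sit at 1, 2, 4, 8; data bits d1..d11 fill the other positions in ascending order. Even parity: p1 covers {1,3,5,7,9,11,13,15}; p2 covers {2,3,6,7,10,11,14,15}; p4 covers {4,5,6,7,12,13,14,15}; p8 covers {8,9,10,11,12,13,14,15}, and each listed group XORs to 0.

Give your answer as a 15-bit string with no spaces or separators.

101001111000101

Place data at non-parity positions: p1 p2 1 p4 0 1 1 p8 1 0 0 0 1 0 1
p1 (pos 1,3,5,7,9,11,13,15): XOR of data positions = 1⊕0⊕1⊕1⊕0⊕1⊕1 = 1
p2 (pos 2,3,6,7,10,11,14,15): XOR of data positions = 1⊕1⊕1⊕0⊕0⊕0⊕1 = 0
p4 (pos 4,5,6,7,12,13,14,15): XOR of data positions = 0⊕1⊕1⊕0⊕1⊕0⊕1 = 0
p8 (pos 8,9,10,11,12,13,14,15): XOR of data positions = 1⊕0⊕0⊕0⊕1⊕0⊕1 = 1
Codeword: 101001111000101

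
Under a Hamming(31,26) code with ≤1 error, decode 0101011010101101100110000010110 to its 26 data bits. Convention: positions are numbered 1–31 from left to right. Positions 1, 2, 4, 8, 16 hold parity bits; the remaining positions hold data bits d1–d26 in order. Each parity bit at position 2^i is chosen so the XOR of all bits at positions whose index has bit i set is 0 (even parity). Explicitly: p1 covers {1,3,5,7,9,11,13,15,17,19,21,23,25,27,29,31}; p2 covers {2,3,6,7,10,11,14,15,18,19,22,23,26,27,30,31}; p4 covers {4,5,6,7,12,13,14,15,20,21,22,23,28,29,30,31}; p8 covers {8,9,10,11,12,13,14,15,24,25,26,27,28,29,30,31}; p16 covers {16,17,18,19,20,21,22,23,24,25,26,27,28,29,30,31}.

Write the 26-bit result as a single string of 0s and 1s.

s1 (pos 1,3,5,7,9,11,13,15,17,19,21,23,25,27,29,31): 0⊕0⊕0⊕1⊕1⊕1⊕1⊕0⊕1⊕0⊕1⊕0⊕0⊕1⊕1⊕0 = 0
s2 (pos 2,3,6,7,10,11,14,15,18,19,22,23,26,27,30,31): 1⊕0⊕1⊕1⊕0⊕1⊕1⊕0⊕0⊕0⊕0⊕0⊕0⊕1⊕1⊕0 = 1
s4 (pos 4,5,6,7,12,13,14,15,20,21,22,23,28,29,30,31): 1⊕0⊕1⊕1⊕0⊕1⊕1⊕0⊕1⊕1⊕0⊕0⊕0⊕1⊕1⊕0 = 1
s8 (pos 8,9,10,11,12,13,14,15,24,25,26,27,28,29,30,31): 0⊕1⊕0⊕1⊕0⊕1⊕1⊕0⊕0⊕0⊕0⊕1⊕0⊕1⊕1⊕0 = 1
s16 (pos 16,17,18,19,20,21,22,23,24,25,26,27,28,29,30,31): 1⊕1⊕0⊕0⊕1⊕1⊕0⊕0⊕0⊕0⊕0⊕1⊕0⊕1⊕1⊕0 = 1
Syndrome s16…s1 = 11110 → error at position 30.
Flip position 30: 0101011010101101100110000010110 → 0101011010101101100110000010100
Read data bits from positions 3,5,6,7,9,10,11,12,13,14,15,17,18,19,20,21,22,23,24,25,26,27,28,29,30,31: 00111010110100110000010100

00111010110100110000010100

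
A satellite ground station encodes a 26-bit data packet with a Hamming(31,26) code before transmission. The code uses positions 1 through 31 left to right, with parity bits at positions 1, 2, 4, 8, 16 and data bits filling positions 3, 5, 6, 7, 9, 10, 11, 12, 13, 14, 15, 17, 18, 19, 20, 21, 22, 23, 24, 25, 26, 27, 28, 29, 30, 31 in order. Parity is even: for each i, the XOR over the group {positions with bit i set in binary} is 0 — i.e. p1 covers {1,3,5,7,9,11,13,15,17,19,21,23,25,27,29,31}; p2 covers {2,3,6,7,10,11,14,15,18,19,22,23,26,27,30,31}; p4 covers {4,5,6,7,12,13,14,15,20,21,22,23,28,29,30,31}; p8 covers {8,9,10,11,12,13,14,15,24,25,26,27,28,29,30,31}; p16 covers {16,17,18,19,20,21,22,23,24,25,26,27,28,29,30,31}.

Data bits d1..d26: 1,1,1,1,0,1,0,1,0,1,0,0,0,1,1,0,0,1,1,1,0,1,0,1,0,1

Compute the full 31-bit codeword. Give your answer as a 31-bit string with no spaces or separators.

1111111001010100001100111010101

Place data at non-parity positions: p1 p2 1 p4 1 1 1 p8 0 1 0 1 0 1 0 p16 0 0 1 1 0 0 1 1 1 0 1 0 1 0 1
p1 (pos 1,3,5,7,9,11,13,15,17,19,21,23,25,27,29,31): XOR of data positions = 1⊕1⊕1⊕0⊕0⊕0⊕0⊕0⊕1⊕0⊕1⊕1⊕1⊕1⊕1 = 1
p2 (pos 2,3,6,7,10,11,14,15,18,19,22,23,26,27,30,31): XOR of data positions = 1⊕1⊕1⊕1⊕0⊕1⊕0⊕0⊕1⊕0⊕1⊕0⊕1⊕0⊕1 = 1
p4 (pos 4,5,6,7,12,13,14,15,20,21,22,23,28,29,30,31): XOR of data positions = 1⊕1⊕1⊕1⊕0⊕1⊕0⊕1⊕0⊕0⊕1⊕0⊕1⊕0⊕1 = 1
p8 (pos 8,9,10,11,12,13,14,15,24,25,26,27,28,29,30,31): XOR of data positions = 0⊕1⊕0⊕1⊕0⊕1⊕0⊕1⊕1⊕0⊕1⊕0⊕1⊕0⊕1 = 0
p16 (pos 16,17,18,19,20,21,22,23,24,25,26,27,28,29,30,31): XOR of data positions = 0⊕0⊕1⊕1⊕0⊕0⊕1⊕1⊕1⊕0⊕1⊕0⊕1⊕0⊕1 = 0
Codeword: 1111111001010100001100111010101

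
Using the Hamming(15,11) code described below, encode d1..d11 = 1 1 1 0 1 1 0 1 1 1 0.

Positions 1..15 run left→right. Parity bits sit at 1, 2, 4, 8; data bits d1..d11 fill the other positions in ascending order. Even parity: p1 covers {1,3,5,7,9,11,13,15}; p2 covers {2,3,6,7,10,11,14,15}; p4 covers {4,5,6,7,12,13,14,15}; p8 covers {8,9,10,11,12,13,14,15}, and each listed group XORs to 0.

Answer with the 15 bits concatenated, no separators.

Place data at non-parity positions: p1 p2 1 p4 1 1 0 p8 1 1 0 1 1 1 0
p1 (pos 1,3,5,7,9,11,13,15): XOR of data positions = 1⊕1⊕0⊕1⊕0⊕1⊕0 = 0
p2 (pos 2,3,6,7,10,11,14,15): XOR of data positions = 1⊕1⊕0⊕1⊕0⊕1⊕0 = 0
p4 (pos 4,5,6,7,12,13,14,15): XOR of data positions = 1⊕1⊕0⊕1⊕1⊕1⊕0 = 1
p8 (pos 8,9,10,11,12,13,14,15): XOR of data positions = 1⊕1⊕0⊕1⊕1⊕1⊕0 = 1
Codeword: 001111011101110

001111011101110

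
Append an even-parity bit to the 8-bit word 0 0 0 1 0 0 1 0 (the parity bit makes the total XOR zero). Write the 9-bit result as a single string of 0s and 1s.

XOR of the 8 data bits: 0⊕0⊕0⊕1⊕0⊕0⊕1⊕0 = 0
Parity bit = 0 (so all 9 bits XOR to 0).

000100100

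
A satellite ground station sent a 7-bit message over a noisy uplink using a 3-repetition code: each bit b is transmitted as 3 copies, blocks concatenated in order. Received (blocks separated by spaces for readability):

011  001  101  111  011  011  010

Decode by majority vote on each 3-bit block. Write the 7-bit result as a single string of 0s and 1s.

Block 1 (011): 2 ones → 1
Block 2 (001): 1 one → 0
Block 3 (101): 2 ones → 1
Block 4 (111): 3 ones → 1
Block 5 (011): 2 ones → 1
Block 6 (011): 2 ones → 1
Block 7 (010): 1 one → 0

1011110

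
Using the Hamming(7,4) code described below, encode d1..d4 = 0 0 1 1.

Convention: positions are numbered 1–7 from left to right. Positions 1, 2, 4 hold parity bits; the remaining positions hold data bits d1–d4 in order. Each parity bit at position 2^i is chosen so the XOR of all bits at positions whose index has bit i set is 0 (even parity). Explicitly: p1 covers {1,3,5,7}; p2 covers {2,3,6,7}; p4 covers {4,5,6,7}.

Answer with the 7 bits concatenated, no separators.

Place data at non-parity positions: p1 p2 0 p4 0 1 1
p1 (pos 1,3,5,7): XOR of data positions = 0⊕0⊕1 = 1
p2 (pos 2,3,6,7): XOR of data positions = 0⊕1⊕1 = 0
p4 (pos 4,5,6,7): XOR of data positions = 0⊕1⊕1 = 0
Codeword: 1000011

1000011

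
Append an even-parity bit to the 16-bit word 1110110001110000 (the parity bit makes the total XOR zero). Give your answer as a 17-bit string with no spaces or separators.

XOR of the 16 data bits: 1⊕1⊕1⊕0⊕1⊕1⊕0⊕0⊕0⊕1⊕1⊕1⊕0⊕0⊕0⊕0 = 0
Parity bit = 0 (so all 17 bits XOR to 0).

11101100011100000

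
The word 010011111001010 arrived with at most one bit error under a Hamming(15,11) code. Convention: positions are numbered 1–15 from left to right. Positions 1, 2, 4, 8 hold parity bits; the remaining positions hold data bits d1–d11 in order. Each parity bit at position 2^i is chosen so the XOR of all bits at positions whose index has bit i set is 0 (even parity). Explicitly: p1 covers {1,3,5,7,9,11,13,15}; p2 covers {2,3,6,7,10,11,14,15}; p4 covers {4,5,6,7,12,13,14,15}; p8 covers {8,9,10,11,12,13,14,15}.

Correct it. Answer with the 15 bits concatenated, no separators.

010001111001010

s1 (pos 1,3,5,7,9,11,13,15): 0⊕0⊕1⊕1⊕1⊕0⊕0⊕0 = 1
s2 (pos 2,3,6,7,10,11,14,15): 1⊕0⊕1⊕1⊕0⊕0⊕1⊕0 = 0
s4 (pos 4,5,6,7,12,13,14,15): 0⊕1⊕1⊕1⊕1⊕0⊕1⊕0 = 1
s8 (pos 8,9,10,11,12,13,14,15): 1⊕1⊕0⊕0⊕1⊕0⊕1⊕0 = 0
Syndrome s8…s1 = 0101 → error at position 5.
Flip position 5: 010011111001010 → 010001111001010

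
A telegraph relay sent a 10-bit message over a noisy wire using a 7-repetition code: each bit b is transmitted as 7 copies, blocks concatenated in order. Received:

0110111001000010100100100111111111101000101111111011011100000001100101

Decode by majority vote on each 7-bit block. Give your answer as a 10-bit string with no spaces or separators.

1001101101

Block 1 (0110111): 5 ones → 1
Block 2 (0010000): 1 one → 0
Block 3 (1010010): 3 ones → 0
Block 4 (0100111): 4 ones → 1
Block 5 (1111111): 7 ones → 1
Block 6 (0100010): 2 ones → 0
Block 7 (1111111): 7 ones → 1
Block 8 (0110111): 5 ones → 1
Block 9 (0000000): 0 ones → 0
Block 10 (1100101): 4 ones → 1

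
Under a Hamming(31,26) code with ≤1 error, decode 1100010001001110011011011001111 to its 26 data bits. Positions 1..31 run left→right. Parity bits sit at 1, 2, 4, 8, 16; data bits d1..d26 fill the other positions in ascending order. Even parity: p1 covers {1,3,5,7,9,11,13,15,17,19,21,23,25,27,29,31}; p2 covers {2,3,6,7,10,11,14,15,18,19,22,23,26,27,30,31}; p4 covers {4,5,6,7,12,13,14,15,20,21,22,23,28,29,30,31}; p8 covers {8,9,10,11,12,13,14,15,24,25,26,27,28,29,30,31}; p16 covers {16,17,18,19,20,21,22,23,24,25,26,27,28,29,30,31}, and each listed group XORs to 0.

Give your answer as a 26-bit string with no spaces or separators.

00100100111011011011001111

s1 (pos 1,3,5,7,9,11,13,15,17,19,21,23,25,27,29,31): 1⊕0⊕0⊕0⊕0⊕0⊕1⊕1⊕0⊕1⊕1⊕0⊕1⊕0⊕1⊕1 = 0
s2 (pos 2,3,6,7,10,11,14,15,18,19,22,23,26,27,30,31): 1⊕0⊕1⊕0⊕1⊕0⊕1⊕1⊕1⊕1⊕1⊕0⊕0⊕0⊕1⊕1 = 0
s4 (pos 4,5,6,7,12,13,14,15,20,21,22,23,28,29,30,31): 0⊕0⊕1⊕0⊕0⊕1⊕1⊕1⊕0⊕1⊕1⊕0⊕1⊕1⊕1⊕1 = 0
s8 (pos 8,9,10,11,12,13,14,15,24,25,26,27,28,29,30,31): 0⊕0⊕1⊕0⊕0⊕1⊕1⊕1⊕1⊕1⊕0⊕0⊕1⊕1⊕1⊕1 = 0
s16 (pos 16,17,18,19,20,21,22,23,24,25,26,27,28,29,30,31): 0⊕0⊕1⊕1⊕0⊕1⊕1⊕0⊕1⊕1⊕0⊕0⊕1⊕1⊕1⊕1 = 0
Syndrome s16…s1 = 00000 → no error.
Read data bits from positions 3,5,6,7,9,10,11,12,13,14,15,17,18,19,20,21,22,23,24,25,26,27,28,29,30,31: 00100100111011011011001111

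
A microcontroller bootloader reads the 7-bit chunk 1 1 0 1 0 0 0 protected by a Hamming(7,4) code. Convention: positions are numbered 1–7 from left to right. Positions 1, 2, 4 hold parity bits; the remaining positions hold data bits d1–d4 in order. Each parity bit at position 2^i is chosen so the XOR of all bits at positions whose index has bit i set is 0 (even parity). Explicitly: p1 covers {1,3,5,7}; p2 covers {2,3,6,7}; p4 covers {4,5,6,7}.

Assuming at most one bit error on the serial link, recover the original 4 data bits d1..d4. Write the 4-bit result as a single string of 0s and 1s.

s1 (pos 1,3,5,7): 1⊕0⊕0⊕0 = 1
s2 (pos 2,3,6,7): 1⊕0⊕0⊕0 = 1
s4 (pos 4,5,6,7): 1⊕0⊕0⊕0 = 1
Syndrome s4…s1 = 111 → error at position 7.
Flip position 7: 1101000 → 1101001
Read data bits from positions 3,5,6,7: 0001

0001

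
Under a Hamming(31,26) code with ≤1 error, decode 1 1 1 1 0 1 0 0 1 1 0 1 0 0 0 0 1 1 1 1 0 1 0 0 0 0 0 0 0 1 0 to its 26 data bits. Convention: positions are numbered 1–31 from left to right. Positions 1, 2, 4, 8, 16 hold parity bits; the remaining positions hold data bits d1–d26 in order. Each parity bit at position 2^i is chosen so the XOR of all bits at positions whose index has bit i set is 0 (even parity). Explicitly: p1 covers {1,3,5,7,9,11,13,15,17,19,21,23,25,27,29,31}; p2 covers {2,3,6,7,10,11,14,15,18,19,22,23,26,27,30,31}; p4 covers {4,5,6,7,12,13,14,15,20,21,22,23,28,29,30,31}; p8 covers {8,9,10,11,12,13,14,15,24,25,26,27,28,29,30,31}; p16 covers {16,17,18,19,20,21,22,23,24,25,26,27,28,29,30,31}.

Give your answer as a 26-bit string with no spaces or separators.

10101101000111101000000010

s1 (pos 1,3,5,7,9,11,13,15,17,19,21,23,25,27,29,31): 1⊕1⊕0⊕0⊕1⊕0⊕0⊕0⊕1⊕1⊕0⊕0⊕0⊕0⊕0⊕0 = 1
s2 (pos 2,3,6,7,10,11,14,15,18,19,22,23,26,27,30,31): 1⊕1⊕1⊕0⊕1⊕0⊕0⊕0⊕1⊕1⊕1⊕0⊕0⊕0⊕1⊕0 = 0
s4 (pos 4,5,6,7,12,13,14,15,20,21,22,23,28,29,30,31): 1⊕0⊕1⊕0⊕1⊕0⊕0⊕0⊕1⊕0⊕1⊕0⊕0⊕0⊕1⊕0 = 0
s8 (pos 8,9,10,11,12,13,14,15,24,25,26,27,28,29,30,31): 0⊕1⊕1⊕0⊕1⊕0⊕0⊕0⊕0⊕0⊕0⊕0⊕0⊕0⊕1⊕0 = 0
s16 (pos 16,17,18,19,20,21,22,23,24,25,26,27,28,29,30,31): 0⊕1⊕1⊕1⊕1⊕0⊕1⊕0⊕0⊕0⊕0⊕0⊕0⊕0⊕1⊕0 = 0
Syndrome s16…s1 = 00001 → error at position 1.
Flip position 1: 1111010011010000111101000000010 → 0111010011010000111101000000010
Read data bits from positions 3,5,6,7,9,10,11,12,13,14,15,17,18,19,20,21,22,23,24,25,26,27,28,29,30,31: 10101101000111101000000010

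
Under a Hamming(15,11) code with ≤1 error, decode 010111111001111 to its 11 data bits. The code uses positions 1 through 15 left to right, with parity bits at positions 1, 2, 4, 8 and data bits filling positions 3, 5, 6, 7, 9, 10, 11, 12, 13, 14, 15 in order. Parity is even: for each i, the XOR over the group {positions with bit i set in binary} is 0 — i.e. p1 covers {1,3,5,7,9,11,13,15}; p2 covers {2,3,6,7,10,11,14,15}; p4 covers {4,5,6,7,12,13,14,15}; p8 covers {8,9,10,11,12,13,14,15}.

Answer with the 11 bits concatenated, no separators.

s1 (pos 1,3,5,7,9,11,13,15): 0⊕0⊕1⊕1⊕1⊕0⊕1⊕1 = 1
s2 (pos 2,3,6,7,10,11,14,15): 1⊕0⊕1⊕1⊕0⊕0⊕1⊕1 = 1
s4 (pos 4,5,6,7,12,13,14,15): 1⊕1⊕1⊕1⊕1⊕1⊕1⊕1 = 0
s8 (pos 8,9,10,11,12,13,14,15): 1⊕1⊕0⊕0⊕1⊕1⊕1⊕1 = 0
Syndrome s8…s1 = 0011 → error at position 3.
Flip position 3: 010111111001111 → 011111111001111
Read data bits from positions 3,5,6,7,9,10,11,12,13,14,15: 11111001111

11111001111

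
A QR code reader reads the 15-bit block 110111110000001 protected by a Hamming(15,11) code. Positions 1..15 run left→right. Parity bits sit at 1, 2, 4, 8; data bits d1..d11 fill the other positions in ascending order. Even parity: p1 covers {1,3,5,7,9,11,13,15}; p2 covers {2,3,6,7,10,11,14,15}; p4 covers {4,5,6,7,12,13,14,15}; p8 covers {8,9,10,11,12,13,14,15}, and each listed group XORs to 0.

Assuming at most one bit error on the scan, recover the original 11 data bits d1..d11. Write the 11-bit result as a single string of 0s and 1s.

s1 (pos 1,3,5,7,9,11,13,15): 1⊕0⊕1⊕1⊕0⊕0⊕0⊕1 = 0
s2 (pos 2,3,6,7,10,11,14,15): 1⊕0⊕1⊕1⊕0⊕0⊕0⊕1 = 0
s4 (pos 4,5,6,7,12,13,14,15): 1⊕1⊕1⊕1⊕0⊕0⊕0⊕1 = 1
s8 (pos 8,9,10,11,12,13,14,15): 1⊕0⊕0⊕0⊕0⊕0⊕0⊕1 = 0
Syndrome s8…s1 = 0100 → error at position 4.
Flip position 4: 110111110000001 → 110011110000001
Read data bits from positions 3,5,6,7,9,10,11,12,13,14,15: 01110000001

01110000001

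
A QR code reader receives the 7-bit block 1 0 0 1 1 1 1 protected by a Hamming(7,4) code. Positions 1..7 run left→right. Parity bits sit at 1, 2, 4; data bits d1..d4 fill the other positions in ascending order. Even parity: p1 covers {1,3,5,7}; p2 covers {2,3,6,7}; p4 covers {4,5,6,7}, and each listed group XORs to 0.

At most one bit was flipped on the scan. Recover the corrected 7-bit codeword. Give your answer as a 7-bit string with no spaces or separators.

s1 (pos 1,3,5,7): 1⊕0⊕1⊕1 = 1
s2 (pos 2,3,6,7): 0⊕0⊕1⊕1 = 0
s4 (pos 4,5,6,7): 1⊕1⊕1⊕1 = 0
Syndrome s4…s1 = 001 → error at position 1.
Flip position 1: 1001111 → 0001111

0001111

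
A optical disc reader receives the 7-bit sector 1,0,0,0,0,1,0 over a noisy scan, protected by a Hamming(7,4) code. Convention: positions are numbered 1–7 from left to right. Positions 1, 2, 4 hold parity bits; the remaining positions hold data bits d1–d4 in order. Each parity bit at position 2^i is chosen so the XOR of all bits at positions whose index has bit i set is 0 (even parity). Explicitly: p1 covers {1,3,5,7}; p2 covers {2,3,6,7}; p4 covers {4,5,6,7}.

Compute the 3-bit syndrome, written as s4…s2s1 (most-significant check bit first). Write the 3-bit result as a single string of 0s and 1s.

111

s1 (pos 1,3,5,7): 1⊕0⊕0⊕0 = 1
s2 (pos 2,3,6,7): 0⊕0⊕1⊕0 = 1
s4 (pos 4,5,6,7): 0⊕0⊕1⊕0 = 1
Syndrome s4…s1 = 111 → error at position 7.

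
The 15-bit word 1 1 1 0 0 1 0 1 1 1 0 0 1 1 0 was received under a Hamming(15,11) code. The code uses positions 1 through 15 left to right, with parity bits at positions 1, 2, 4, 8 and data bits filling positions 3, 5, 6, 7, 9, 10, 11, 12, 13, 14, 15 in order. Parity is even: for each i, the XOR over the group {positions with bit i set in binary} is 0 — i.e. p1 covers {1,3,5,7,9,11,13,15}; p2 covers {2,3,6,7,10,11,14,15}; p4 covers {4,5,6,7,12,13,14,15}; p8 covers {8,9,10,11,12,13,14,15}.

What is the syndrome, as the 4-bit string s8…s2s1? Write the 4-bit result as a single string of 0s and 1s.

s1 (pos 1,3,5,7,9,11,13,15): 1⊕1⊕0⊕0⊕1⊕0⊕1⊕0 = 0
s2 (pos 2,3,6,7,10,11,14,15): 1⊕1⊕1⊕0⊕1⊕0⊕1⊕0 = 1
s4 (pos 4,5,6,7,12,13,14,15): 0⊕0⊕1⊕0⊕0⊕1⊕1⊕0 = 1
s8 (pos 8,9,10,11,12,13,14,15): 1⊕1⊕1⊕0⊕0⊕1⊕1⊕0 = 1
Syndrome s8…s1 = 1110 → error at position 14.

1110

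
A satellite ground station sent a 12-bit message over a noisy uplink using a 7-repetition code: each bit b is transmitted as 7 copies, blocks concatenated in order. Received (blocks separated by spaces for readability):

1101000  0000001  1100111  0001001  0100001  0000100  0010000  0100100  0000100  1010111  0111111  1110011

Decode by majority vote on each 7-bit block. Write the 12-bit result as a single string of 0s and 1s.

Block 1 (1101000): 3 ones → 0
Block 2 (0000001): 1 one → 0
Block 3 (1100111): 5 ones → 1
Block 4 (0001001): 2 ones → 0
Block 5 (0100001): 2 ones → 0
Block 6 (0000100): 1 one → 0
Block 7 (0010000): 1 one → 0
Block 8 (0100100): 2 ones → 0
Block 9 (0000100): 1 one → 0
Block 10 (1010111): 5 ones → 1
Block 11 (0111111): 6 ones → 1
Block 12 (1110011): 5 ones → 1

001000000111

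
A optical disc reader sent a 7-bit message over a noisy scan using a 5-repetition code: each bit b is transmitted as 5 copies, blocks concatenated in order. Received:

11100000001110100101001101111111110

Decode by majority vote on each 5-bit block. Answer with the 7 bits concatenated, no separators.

Block 1 (11100): 3 ones → 1
Block 2 (00000): 0 ones → 0
Block 3 (11101): 4 ones → 1
Block 4 (00101): 2 ones → 0
Block 5 (00110): 2 ones → 0
Block 6 (11111): 5 ones → 1
Block 7 (11110): 4 ones → 1

1010011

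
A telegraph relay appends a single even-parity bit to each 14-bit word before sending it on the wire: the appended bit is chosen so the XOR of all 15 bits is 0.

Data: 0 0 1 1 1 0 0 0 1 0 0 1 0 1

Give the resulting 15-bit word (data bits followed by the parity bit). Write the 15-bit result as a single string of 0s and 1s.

XOR of the 14 data bits: 0⊕0⊕1⊕1⊕1⊕0⊕0⊕0⊕1⊕0⊕0⊕1⊕0⊕1 = 0
Parity bit = 0 (so all 15 bits XOR to 0).

001110001001010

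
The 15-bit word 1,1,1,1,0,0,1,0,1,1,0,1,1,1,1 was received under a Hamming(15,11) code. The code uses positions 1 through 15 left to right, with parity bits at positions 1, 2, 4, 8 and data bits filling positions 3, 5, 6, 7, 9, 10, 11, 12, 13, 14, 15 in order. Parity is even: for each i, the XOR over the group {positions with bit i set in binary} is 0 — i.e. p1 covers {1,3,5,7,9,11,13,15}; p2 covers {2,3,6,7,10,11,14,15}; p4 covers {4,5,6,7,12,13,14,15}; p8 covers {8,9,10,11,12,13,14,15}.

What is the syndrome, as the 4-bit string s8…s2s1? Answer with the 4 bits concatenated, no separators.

s1 (pos 1,3,5,7,9,11,13,15): 1⊕1⊕0⊕1⊕1⊕0⊕1⊕1 = 0
s2 (pos 2,3,6,7,10,11,14,15): 1⊕1⊕0⊕1⊕1⊕0⊕1⊕1 = 0
s4 (pos 4,5,6,7,12,13,14,15): 1⊕0⊕0⊕1⊕1⊕1⊕1⊕1 = 0
s8 (pos 8,9,10,11,12,13,14,15): 0⊕1⊕1⊕0⊕1⊕1⊕1⊕1 = 0
Syndrome s8…s1 = 0000 → no error.

0000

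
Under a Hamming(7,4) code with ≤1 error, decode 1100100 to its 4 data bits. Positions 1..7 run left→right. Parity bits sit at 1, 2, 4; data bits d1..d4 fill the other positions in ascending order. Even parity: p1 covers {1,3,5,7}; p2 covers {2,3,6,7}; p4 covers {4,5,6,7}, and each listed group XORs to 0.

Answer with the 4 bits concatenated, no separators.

0110

s1 (pos 1,3,5,7): 1⊕0⊕1⊕0 = 0
s2 (pos 2,3,6,7): 1⊕0⊕0⊕0 = 1
s4 (pos 4,5,6,7): 0⊕1⊕0⊕0 = 1
Syndrome s4…s1 = 110 → error at position 6.
Flip position 6: 1100100 → 1100110
Read data bits from positions 3,5,6,7: 0110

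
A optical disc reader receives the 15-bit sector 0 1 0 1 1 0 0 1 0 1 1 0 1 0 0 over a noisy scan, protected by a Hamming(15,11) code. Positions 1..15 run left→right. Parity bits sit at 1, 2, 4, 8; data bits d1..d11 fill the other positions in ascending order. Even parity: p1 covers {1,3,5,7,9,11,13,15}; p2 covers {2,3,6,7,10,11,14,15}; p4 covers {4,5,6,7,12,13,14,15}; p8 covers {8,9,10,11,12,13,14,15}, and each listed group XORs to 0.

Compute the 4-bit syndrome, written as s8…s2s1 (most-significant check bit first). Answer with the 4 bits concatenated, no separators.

s1 (pos 1,3,5,7,9,11,13,15): 0⊕0⊕1⊕0⊕0⊕1⊕1⊕0 = 1
s2 (pos 2,3,6,7,10,11,14,15): 1⊕0⊕0⊕0⊕1⊕1⊕0⊕0 = 1
s4 (pos 4,5,6,7,12,13,14,15): 1⊕1⊕0⊕0⊕0⊕1⊕0⊕0 = 1
s8 (pos 8,9,10,11,12,13,14,15): 1⊕0⊕1⊕1⊕0⊕1⊕0⊕0 = 0
Syndrome s8…s1 = 0111 → error at position 7.

0111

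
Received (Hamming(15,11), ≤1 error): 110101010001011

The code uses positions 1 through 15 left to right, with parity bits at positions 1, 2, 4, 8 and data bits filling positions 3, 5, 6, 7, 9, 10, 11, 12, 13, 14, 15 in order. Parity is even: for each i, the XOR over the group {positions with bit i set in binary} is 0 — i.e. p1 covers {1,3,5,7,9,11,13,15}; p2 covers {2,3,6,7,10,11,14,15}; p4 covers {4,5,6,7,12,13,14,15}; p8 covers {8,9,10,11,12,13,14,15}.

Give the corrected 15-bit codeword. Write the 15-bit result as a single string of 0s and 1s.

110001010001011

s1 (pos 1,3,5,7,9,11,13,15): 1⊕0⊕0⊕0⊕0⊕0⊕0⊕1 = 0
s2 (pos 2,3,6,7,10,11,14,15): 1⊕0⊕1⊕0⊕0⊕0⊕1⊕1 = 0
s4 (pos 4,5,6,7,12,13,14,15): 1⊕0⊕1⊕0⊕1⊕0⊕1⊕1 = 1
s8 (pos 8,9,10,11,12,13,14,15): 1⊕0⊕0⊕0⊕1⊕0⊕1⊕1 = 0
Syndrome s8…s1 = 0100 → error at position 4.
Flip position 4: 110101010001011 → 110001010001011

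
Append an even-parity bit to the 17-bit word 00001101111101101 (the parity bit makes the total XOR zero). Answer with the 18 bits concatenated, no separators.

000011011111011010

XOR of the 17 data bits: 0⊕0⊕0⊕0⊕1⊕1⊕0⊕1⊕1⊕1⊕1⊕1⊕0⊕1⊕1⊕0⊕1 = 0
Parity bit = 0 (so all 18 bits XOR to 0).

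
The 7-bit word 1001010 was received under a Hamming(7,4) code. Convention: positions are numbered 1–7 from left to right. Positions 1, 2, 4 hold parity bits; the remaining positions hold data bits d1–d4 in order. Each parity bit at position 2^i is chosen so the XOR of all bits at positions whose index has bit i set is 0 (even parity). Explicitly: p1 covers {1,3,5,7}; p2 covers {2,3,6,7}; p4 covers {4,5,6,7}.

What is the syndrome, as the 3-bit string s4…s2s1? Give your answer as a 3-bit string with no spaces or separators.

011

s1 (pos 1,3,5,7): 1⊕0⊕0⊕0 = 1
s2 (pos 2,3,6,7): 0⊕0⊕1⊕0 = 1
s4 (pos 4,5,6,7): 1⊕0⊕1⊕0 = 0
Syndrome s4…s1 = 011 → error at position 3.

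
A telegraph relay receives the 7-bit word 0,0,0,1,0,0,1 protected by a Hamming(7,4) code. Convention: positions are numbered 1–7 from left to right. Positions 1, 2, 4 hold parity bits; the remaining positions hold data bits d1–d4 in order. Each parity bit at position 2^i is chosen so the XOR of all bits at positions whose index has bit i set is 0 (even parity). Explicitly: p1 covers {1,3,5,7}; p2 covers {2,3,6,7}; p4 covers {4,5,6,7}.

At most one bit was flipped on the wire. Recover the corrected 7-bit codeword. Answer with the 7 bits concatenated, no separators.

0011001

s1 (pos 1,3,5,7): 0⊕0⊕0⊕1 = 1
s2 (pos 2,3,6,7): 0⊕0⊕0⊕1 = 1
s4 (pos 4,5,6,7): 1⊕0⊕0⊕1 = 0
Syndrome s4…s1 = 011 → error at position 3.
Flip position 3: 0001001 → 0011001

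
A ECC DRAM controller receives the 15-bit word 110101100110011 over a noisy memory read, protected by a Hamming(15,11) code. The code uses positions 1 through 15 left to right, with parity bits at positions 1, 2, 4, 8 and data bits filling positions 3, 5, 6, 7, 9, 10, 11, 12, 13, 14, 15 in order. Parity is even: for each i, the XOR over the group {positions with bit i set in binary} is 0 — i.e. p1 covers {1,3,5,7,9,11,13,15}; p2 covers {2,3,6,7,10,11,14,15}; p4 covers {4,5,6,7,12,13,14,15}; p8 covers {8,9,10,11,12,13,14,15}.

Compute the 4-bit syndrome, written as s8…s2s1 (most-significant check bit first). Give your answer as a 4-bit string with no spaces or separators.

s1 (pos 1,3,5,7,9,11,13,15): 1⊕0⊕0⊕1⊕0⊕1⊕0⊕1 = 0
s2 (pos 2,3,6,7,10,11,14,15): 1⊕0⊕1⊕1⊕1⊕1⊕1⊕1 = 1
s4 (pos 4,5,6,7,12,13,14,15): 1⊕0⊕1⊕1⊕0⊕0⊕1⊕1 = 1
s8 (pos 8,9,10,11,12,13,14,15): 0⊕0⊕1⊕1⊕0⊕0⊕1⊕1 = 0
Syndrome s8…s1 = 0110 → error at position 6.

0110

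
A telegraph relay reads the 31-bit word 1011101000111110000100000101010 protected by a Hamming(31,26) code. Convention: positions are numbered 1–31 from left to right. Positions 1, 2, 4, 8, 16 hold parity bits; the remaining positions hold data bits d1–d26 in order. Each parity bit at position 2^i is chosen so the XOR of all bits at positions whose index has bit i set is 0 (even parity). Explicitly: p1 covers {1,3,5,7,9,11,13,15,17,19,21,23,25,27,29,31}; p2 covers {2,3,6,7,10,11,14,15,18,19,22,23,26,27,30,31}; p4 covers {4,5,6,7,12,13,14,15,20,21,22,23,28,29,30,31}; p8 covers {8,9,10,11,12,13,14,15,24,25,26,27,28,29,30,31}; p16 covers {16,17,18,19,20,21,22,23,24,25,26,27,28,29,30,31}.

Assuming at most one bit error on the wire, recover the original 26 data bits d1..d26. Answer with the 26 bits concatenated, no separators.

01010011111000100000101010

s1 (pos 1,3,5,7,9,11,13,15,17,19,21,23,25,27,29,31): 1⊕1⊕1⊕1⊕0⊕1⊕1⊕1⊕0⊕0⊕0⊕0⊕0⊕0⊕0⊕0 = 1
s2 (pos 2,3,6,7,10,11,14,15,18,19,22,23,26,27,30,31): 0⊕1⊕0⊕1⊕0⊕1⊕1⊕1⊕0⊕0⊕0⊕0⊕1⊕0⊕1⊕0 = 1
s4 (pos 4,5,6,7,12,13,14,15,20,21,22,23,28,29,30,31): 1⊕1⊕0⊕1⊕1⊕1⊕1⊕1⊕1⊕0⊕0⊕0⊕1⊕0⊕1⊕0 = 0
s8 (pos 8,9,10,11,12,13,14,15,24,25,26,27,28,29,30,31): 0⊕0⊕0⊕1⊕1⊕1⊕1⊕1⊕0⊕0⊕1⊕0⊕1⊕0⊕1⊕0 = 0
s16 (pos 16,17,18,19,20,21,22,23,24,25,26,27,28,29,30,31): 0⊕0⊕0⊕0⊕1⊕0⊕0⊕0⊕0⊕0⊕1⊕0⊕1⊕0⊕1⊕0 = 0
Syndrome s16…s1 = 00011 → error at position 3.
Flip position 3: 1011101000111110000100000101010 → 1001101000111110000100000101010
Read data bits from positions 3,5,6,7,9,10,11,12,13,14,15,17,18,19,20,21,22,23,24,25,26,27,28,29,30,31: 01010011111000100000101010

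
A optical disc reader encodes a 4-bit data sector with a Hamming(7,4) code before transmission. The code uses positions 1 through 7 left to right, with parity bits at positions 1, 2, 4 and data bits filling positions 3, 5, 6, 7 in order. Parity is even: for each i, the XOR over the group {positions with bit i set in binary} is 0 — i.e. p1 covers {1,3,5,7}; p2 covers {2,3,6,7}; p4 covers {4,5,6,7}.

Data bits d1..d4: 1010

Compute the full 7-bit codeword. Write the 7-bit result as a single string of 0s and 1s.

1011010

Place data at non-parity positions: p1 p2 1 p4 0 1 0
p1 (pos 1,3,5,7): XOR of data positions = 1⊕0⊕0 = 1
p2 (pos 2,3,6,7): XOR of data positions = 1⊕1⊕0 = 0
p4 (pos 4,5,6,7): XOR of data positions = 0⊕1⊕0 = 1
Codeword: 1011010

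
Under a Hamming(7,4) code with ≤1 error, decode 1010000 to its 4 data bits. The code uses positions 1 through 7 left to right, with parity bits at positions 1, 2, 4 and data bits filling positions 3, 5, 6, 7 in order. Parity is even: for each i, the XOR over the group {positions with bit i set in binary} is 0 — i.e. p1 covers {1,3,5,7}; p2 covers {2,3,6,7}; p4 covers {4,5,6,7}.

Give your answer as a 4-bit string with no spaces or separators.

1000

s1 (pos 1,3,5,7): 1⊕1⊕0⊕0 = 0
s2 (pos 2,3,6,7): 0⊕1⊕0⊕0 = 1
s4 (pos 4,5,6,7): 0⊕0⊕0⊕0 = 0
Syndrome s4…s1 = 010 → error at position 2.
Flip position 2: 1010000 → 1110000
Read data bits from positions 3,5,6,7: 1000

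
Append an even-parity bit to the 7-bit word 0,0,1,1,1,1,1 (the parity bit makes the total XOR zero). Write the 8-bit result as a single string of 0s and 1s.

XOR of the 7 data bits: 0⊕0⊕1⊕1⊕1⊕1⊕1 = 1
Parity bit = 1 (so all 8 bits XOR to 0).

00111111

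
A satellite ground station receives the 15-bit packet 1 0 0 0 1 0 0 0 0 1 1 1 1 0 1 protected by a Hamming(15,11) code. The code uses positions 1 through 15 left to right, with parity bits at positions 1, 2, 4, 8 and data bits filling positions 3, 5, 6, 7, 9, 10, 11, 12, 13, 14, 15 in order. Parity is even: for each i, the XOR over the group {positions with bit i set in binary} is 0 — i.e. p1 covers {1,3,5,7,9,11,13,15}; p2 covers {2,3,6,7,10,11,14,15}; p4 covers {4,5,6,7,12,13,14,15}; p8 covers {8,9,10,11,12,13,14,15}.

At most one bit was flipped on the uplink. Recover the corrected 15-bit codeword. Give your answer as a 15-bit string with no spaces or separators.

s1 (pos 1,3,5,7,9,11,13,15): 1⊕0⊕1⊕0⊕0⊕1⊕1⊕1 = 1
s2 (pos 2,3,6,7,10,11,14,15): 0⊕0⊕0⊕0⊕1⊕1⊕0⊕1 = 1
s4 (pos 4,5,6,7,12,13,14,15): 0⊕1⊕0⊕0⊕1⊕1⊕0⊕1 = 0
s8 (pos 8,9,10,11,12,13,14,15): 0⊕0⊕1⊕1⊕1⊕1⊕0⊕1 = 1
Syndrome s8…s1 = 1011 → error at position 11.
Flip position 11: 100010000111101 → 100010000101101

100010000101101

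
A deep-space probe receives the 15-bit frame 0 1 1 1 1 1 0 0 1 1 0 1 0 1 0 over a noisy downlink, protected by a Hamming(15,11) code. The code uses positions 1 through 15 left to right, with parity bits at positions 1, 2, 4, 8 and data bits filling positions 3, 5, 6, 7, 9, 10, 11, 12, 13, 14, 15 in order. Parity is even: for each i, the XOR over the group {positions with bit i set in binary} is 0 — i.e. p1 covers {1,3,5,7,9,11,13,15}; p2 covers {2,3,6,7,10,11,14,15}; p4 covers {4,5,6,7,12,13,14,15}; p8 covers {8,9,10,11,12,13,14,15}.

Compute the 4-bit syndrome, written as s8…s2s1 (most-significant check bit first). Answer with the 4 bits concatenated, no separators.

0111

s1 (pos 1,3,5,7,9,11,13,15): 0⊕1⊕1⊕0⊕1⊕0⊕0⊕0 = 1
s2 (pos 2,3,6,7,10,11,14,15): 1⊕1⊕1⊕0⊕1⊕0⊕1⊕0 = 1
s4 (pos 4,5,6,7,12,13,14,15): 1⊕1⊕1⊕0⊕1⊕0⊕1⊕0 = 1
s8 (pos 8,9,10,11,12,13,14,15): 0⊕1⊕1⊕0⊕1⊕0⊕1⊕0 = 0
Syndrome s8…s1 = 0111 → error at position 7.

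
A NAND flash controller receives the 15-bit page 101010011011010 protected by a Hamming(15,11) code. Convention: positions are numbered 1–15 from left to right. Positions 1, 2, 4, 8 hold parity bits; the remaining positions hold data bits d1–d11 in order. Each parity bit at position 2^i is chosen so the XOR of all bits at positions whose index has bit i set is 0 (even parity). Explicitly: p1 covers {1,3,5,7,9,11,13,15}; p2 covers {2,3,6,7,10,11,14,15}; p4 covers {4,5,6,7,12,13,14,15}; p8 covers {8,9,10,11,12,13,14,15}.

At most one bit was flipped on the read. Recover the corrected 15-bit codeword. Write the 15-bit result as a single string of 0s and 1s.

s1 (pos 1,3,5,7,9,11,13,15): 1⊕1⊕1⊕0⊕1⊕1⊕0⊕0 = 1
s2 (pos 2,3,6,7,10,11,14,15): 0⊕1⊕0⊕0⊕0⊕1⊕1⊕0 = 1
s4 (pos 4,5,6,7,12,13,14,15): 0⊕1⊕0⊕0⊕1⊕0⊕1⊕0 = 1
s8 (pos 8,9,10,11,12,13,14,15): 1⊕1⊕0⊕1⊕1⊕0⊕1⊕0 = 1
Syndrome s8…s1 = 1111 → error at position 15.
Flip position 15: 101010011011010 → 101010011011011

101010011011011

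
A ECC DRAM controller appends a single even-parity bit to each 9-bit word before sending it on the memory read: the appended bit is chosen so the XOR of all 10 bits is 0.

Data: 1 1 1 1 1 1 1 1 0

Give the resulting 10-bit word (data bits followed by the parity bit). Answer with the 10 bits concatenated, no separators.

1111111100

XOR of the 9 data bits: 1⊕1⊕1⊕1⊕1⊕1⊕1⊕1⊕0 = 0
Parity bit = 0 (so all 10 bits XOR to 0).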